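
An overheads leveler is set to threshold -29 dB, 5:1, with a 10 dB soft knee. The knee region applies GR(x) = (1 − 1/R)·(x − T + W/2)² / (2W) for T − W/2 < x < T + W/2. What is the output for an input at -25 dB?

x − T + W/2 = -25 − (-29) + 5 = 9.
GR = (1 − 1/5) × 9² / 20 = 0.8 × 81 / 20 = 3.24 dB.
Output = -25 − 3.24 = -28.24 dB.

-28.24 dB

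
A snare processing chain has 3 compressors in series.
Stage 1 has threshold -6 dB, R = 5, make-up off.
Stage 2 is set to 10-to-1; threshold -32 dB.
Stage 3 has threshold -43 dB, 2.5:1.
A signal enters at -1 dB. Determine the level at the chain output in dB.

Stage 1: 5 dB above -6 dB, reduced 5:1 to 1 dB above → -5 dB.
Stage 2: 27 dB above -32 dB, reduced 10:1 to 2.7 dB above → -29.3 dB.
Stage 3: 13.7 dB above -43 dB, reduced 2.5:1 to 5.48 dB above → -37.52 dB.

-37.52 dB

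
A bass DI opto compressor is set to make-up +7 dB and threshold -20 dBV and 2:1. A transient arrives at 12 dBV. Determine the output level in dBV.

3 dBV

12 dBV sits 32 dB over threshold.
The 32 dB excess becomes 16 dB after 2:1 reduction.
That puts the output at -4 dBV; make-up adds 7 dB, giving 3 dBV.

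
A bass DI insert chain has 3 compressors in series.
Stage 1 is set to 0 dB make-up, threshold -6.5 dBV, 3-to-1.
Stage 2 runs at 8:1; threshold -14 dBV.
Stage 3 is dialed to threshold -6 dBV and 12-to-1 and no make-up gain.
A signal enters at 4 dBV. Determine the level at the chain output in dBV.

Stage 1: 10.5 dB above -6.5 dBV, reduced 3:1 to 3.5 dB above → -3 dBV.
Stage 2: 11 dB above -14 dBV, reduced 8:1 to 1.375 dB above → -12.625 dBV.
Stage 3: -12.625 dBV is at or below the -6 dBV threshold — no compression; output -12.625 dBV.

-12.625 dBV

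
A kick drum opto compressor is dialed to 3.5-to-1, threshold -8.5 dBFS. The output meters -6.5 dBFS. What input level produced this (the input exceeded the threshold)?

The compressed level sits -6.5 − (-8.5) = 2 dB over threshold.
Before 3.5:1 compression the overshoot was 2 × 3.5 = 7 dB, so input = -8.5 + 7 = -1.5 dBFS.

-1.5 dBFS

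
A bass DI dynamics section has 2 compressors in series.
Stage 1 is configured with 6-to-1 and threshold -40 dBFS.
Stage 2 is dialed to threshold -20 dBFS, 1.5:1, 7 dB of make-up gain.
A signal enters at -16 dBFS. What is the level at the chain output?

Stage 1: -16 dBFS is 24 dB over -40 dBFS; at 6:1 that becomes 4 dB over, giving -36 dBFS.
Stage 2: -36 dBFS ≤ -20 dBFS, so stage 2 doesn't engage; make-up brings it to -29 dBFS.

-29 dBFS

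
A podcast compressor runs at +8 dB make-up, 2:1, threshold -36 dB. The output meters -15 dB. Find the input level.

Stripping the +8 dB make-up gives -23 dB at the gain stage.
Post-compression overshoot = -23 − (-36) = 13 dB.
Input overshoot = R × output overshoot = 26 dB → input = -36 + 26 = -10 dB.

-10 dB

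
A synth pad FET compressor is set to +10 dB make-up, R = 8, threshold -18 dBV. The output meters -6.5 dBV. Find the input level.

-6 dBV

Before make-up, the level was -6.5 − 10 = -16.5 dBV.
The compressed level sits -16.5 − (-18) = 1.5 dB over threshold.
Undo the ratio: input overshoot = 1.5 × 8 = 12 dB, giving input = -6 dBV.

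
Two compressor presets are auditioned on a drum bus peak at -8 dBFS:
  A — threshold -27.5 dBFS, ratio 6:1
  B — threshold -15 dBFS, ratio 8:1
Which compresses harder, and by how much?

A, by 10.125 dB

A: 19.5 dB over, compressed to 3.25 dB over, so 16.25 dB of GR.
B: 7 dB over, compressed to 0.875 dB over, so 6.125 dB of GR.
A reduces 10.125 dB more.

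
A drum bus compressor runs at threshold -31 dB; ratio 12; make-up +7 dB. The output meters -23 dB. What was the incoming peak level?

-19 dB

Stripping the +7 dB make-up gives -30 dB at the gain stage.
Post-compression overshoot = -30 − (-31) = 1 dB.
Before 12:1 compression the overshoot was 1 × 12 = 12 dB, so input = -31 + 12 = -19 dB.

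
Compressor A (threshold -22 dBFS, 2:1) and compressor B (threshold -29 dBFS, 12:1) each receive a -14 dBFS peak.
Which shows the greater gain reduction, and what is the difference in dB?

A: GR = 8 − 8/2 = 4 dB.
B: GR = 15 − 15/12 = 13.75 dB.
Difference: 9.75 dB in favour of B.

B, by 9.75 dB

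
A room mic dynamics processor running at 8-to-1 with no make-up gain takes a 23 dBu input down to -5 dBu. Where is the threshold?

Let T be the threshold. Output overshoot = (input overshoot)/R, so -5 − T = (23 − T)/8.
8·(-5 − T) = 23 − T → 7·T = -40 − 23 = -63.
T = -63/7 = -9 dBu.

-9 dBu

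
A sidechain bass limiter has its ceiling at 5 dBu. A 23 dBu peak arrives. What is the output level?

At ∞:1, everything above 5 dBu is held at the ceiling.

5 dBu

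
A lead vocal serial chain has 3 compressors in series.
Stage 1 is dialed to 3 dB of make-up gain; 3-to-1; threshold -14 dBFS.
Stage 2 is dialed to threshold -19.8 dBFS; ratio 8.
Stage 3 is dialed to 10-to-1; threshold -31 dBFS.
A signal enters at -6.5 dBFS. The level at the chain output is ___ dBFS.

Stage 1: -6.5 dBFS is 7.5 dB over -14 dBFS; at 3:1 that becomes 2.5 dB over, giving -11.5 dBFS; +3 dB make-up → -8.5 dBFS.
Stage 2: overshoot 11.3 dB → 11.3/8 = 1.4125 dB → -18.3875 dBFS.
Stage 3: -18.3875 dBFS is 12.6125 dB over -31 dBFS; at 10:1 that becomes 1.26125 dB over, giving -29.73875 dBFS.

-29.73875 dBFS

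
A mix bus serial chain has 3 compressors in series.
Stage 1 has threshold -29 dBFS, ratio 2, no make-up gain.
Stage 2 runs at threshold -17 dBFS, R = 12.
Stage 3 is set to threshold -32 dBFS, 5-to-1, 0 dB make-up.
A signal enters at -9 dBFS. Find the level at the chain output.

Stage 1: 20 dB above -29 dBFS, reduced 2:1 to 10 dB above → -19 dBFS.
Stage 2: -19 dBFS is at or below the -17 dBFS threshold — no compression; output -19 dBFS.
Stage 3: overshoot 13 dB → 13/5 = 2.6 dB → -29.4 dBFS.

-29.4 dBFS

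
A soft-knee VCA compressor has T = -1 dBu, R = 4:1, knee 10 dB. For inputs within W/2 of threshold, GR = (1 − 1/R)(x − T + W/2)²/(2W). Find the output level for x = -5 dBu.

x − T + W/2 = -5 − (-1) + 5 = 1.
GR = (1 − 1/4) × 1² / 20 = 0.75 × 1 / 20 = 0.0375 dB.
Output = -5 − 0.0375 = -5.0375 dBu.

-5.0375 dBu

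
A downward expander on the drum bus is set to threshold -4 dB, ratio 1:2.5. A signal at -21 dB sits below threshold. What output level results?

Below threshold, a 1:2.5 expander applies gain = (2.5−1)×(T − x) of attenuation.
(2.5−1) × 17 = 25.5 dB, so output = -21 − 25.5 = -46.5 dB.

-46.5 dB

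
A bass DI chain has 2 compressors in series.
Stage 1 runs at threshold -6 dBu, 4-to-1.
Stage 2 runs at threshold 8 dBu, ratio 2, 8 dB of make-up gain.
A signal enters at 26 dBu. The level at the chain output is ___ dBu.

10 dBu

Stage 1: 32 dB above -6 dBu, reduced 4:1 to 8 dB above → 2 dBu.
Stage 2: 2 dBu is at or below the 8 dBu threshold — no compression; make-up brings it to 10 dBu.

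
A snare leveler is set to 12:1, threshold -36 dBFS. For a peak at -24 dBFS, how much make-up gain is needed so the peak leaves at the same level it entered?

Without make-up, output = threshold + overshoot/12 = -36 + 1 = -35 dBFS.
Gap to target: 11 dB.

11 dB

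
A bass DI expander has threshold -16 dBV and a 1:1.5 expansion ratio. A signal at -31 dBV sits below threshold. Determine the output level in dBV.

Undershoot = (-16) − (-31) = 15 dB.
At 1:1.5, that expands to 22.5 dB under threshold.
Output = -16 − 22.5 = -38.5 dBV.

-38.5 dBV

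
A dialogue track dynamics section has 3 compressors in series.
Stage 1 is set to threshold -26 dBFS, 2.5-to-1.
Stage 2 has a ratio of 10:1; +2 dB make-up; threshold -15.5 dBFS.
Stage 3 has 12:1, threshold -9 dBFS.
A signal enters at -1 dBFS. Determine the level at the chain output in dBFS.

Stage 1: 25 dB above -26 dBFS, reduced 2.5:1 to 10 dB above → -16 dBFS.
Stage 2: -16 dBFS ≤ -15.5 dBFS, so stage 2 doesn't engage; make-up brings it to -14 dBFS.
Stage 3: below threshold (-14 ≤ -9); passes unchanged; output -14 dBFS.

-14 dBFS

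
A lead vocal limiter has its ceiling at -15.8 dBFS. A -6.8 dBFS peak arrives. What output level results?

-15.8 dBFS

A brickwall limiter is an ∞:1 compressor: any input above the ceiling is clamped to -15.8 dBFS.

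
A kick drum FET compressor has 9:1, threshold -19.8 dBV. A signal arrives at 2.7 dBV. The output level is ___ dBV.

Overshoot: 2.7 − (-19.8) = 22.5 dB.
The 22.5 dB excess becomes 2.5 dB after 9:1 reduction.
That puts the output at -17.3 dBV.

-17.3 dBV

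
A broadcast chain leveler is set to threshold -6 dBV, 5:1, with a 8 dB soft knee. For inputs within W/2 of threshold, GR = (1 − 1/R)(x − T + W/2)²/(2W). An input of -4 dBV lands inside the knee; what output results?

-5.8 dBV

x − T + W/2 = -4 − (-6) + 4 = 6.
GR = (1 − 1/5) × 6² / 16 = 0.8 × 36 / 16 = 1.8 dB.
Output = -4 − 1.8 = -5.8 dBV.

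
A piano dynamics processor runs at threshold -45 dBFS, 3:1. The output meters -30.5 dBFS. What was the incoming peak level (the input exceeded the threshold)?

-1.5 dBFS

That's 14.5 dB above the -45 dBFS threshold.
Before 3:1 compression the overshoot was 14.5 × 3 = 43.5 dB, so input = -45 + 43.5 = -1.5 dBFS.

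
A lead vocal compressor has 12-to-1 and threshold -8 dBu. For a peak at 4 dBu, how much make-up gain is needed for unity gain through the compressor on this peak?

11 dB

The peak compresses to -8 + 12/12 = -7 dBu.
To reach 4 dBu requires 4 − (-7) = 11 dB of make-up.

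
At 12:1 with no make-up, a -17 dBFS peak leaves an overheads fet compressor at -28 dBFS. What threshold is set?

-29 dBFS

Gain reduction = -17 − (-28) = 11 dB; output overshoot = GR / (R − 1) = 11 / 11 = 1 dB.
Threshold = output − output overshoot = -28 − 1 = -29 dBFS.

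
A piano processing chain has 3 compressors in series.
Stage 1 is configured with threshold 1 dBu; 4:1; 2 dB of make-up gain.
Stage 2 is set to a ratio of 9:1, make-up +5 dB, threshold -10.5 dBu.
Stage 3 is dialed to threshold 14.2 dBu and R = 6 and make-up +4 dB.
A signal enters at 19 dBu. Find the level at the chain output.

0.5 dBu

Stage 1: 19 dBu is 18 dB over 1 dBu; at 4:1 that becomes 4.5 dB over, giving 5.5 dBu; +2 dB make-up → 7.5 dBu.
Stage 2: 7.5 dBu is 18 dB over -10.5 dBu; at 9:1 that becomes 2 dB over, giving -8.5 dBu; +5 dB make-up → -3.5 dBu.
Stage 3: -3.5 dBu ≤ 14.2 dBu, so stage 3 doesn't engage; make-up brings it to 0.5 dBu.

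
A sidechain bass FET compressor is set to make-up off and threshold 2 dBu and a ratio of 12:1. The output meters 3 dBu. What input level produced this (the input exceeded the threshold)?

That's 1 dB above the 2 dBu threshold.
Before 12:1 compression the overshoot was 1 × 12 = 12 dB, so input = 2 + 12 = 14 dBu.

14 dBu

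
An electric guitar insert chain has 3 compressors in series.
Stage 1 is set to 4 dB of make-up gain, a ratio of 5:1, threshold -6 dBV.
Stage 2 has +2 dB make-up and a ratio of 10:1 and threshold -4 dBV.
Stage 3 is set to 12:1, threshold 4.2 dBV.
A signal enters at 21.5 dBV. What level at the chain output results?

-1.25 dBV

Stage 1: 27.5 dB above -6 dBV, reduced 5:1 to 5.5 dB above → -0.5 dBV; +4 dB make-up → 3.5 dBV.
Stage 2: overshoot 7.5 dB → 7.5/10 = 0.75 dB → -3.25 dBV; +2 dB make-up → -1.25 dBV.
Stage 3: -1.25 dBV is at or below the 4.2 dBV threshold — no compression; output -1.25 dBV.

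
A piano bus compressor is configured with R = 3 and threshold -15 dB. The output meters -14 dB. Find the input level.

-12 dB

That's 1 dB above the -15 dB threshold.
Before 3:1 compression the overshoot was 1 × 3 = 3 dB, so input = -15 + 3 = -12 dB.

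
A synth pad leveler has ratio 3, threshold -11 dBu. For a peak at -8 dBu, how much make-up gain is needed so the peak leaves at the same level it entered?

Without make-up, output = threshold + overshoot/3 = -11 + 1 = -10 dBu.
Gap to target: 2 dB.

2 dB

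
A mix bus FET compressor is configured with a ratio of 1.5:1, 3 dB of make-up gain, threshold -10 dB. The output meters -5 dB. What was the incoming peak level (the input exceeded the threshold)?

-7 dB

Before make-up, the level was -5 − 3 = -8 dB.
Post-compression overshoot = -8 − (-10) = 2 dB.
Input overshoot = R × output overshoot = 3 dB → input = -10 + 3 = -7 dB.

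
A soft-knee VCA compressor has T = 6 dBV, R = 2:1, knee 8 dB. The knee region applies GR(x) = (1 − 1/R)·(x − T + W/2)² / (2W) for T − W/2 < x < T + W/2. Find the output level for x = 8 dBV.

x − T + W/2 = 8 − 6 + 4 = 6.
GR = (1 − 1/2) × 6² / 16 = 0.5 × 36 / 16 = 1.125 dB.
Output = 8 − 1.125 = 6.875 dBV.

6.875 dBV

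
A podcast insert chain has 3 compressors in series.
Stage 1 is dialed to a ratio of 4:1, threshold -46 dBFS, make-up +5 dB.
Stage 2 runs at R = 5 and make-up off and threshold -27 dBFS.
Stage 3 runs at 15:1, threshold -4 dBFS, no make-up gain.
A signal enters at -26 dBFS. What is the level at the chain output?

Stage 1: -26 dBFS is 20 dB over -46 dBFS; at 4:1 that becomes 5 dB over, giving -41 dBFS; +5 dB make-up → -36 dBFS.
Stage 2: below threshold (-36 ≤ -27); passes unchanged; output -36 dBFS.
Stage 3: -36 dBFS is at or below the -4 dBFS threshold — no compression; output -36 dBFS.

-36 dBFS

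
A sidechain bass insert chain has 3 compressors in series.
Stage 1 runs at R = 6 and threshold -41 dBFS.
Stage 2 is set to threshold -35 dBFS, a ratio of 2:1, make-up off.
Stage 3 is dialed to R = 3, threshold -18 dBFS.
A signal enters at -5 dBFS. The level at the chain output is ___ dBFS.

-35 dBFS

Stage 1: overshoot 36 dB → 36/6 = 6 dB → -35 dBFS.
Stage 2: -35 dBFS ≤ -35 dBFS, so stage 2 doesn't engage; output -35 dBFS.
Stage 3: -35 dBFS is at or below the -18 dBFS threshold — no compression; output -35 dBFS.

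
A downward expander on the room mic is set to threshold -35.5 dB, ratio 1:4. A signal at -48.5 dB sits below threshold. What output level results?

Undershoot = (-35.5) − (-48.5) = 13 dB.
At 1:4, that expands to 52 dB under threshold.
Output = -35.5 − 52 = -87.5 dB.

-87.5 dB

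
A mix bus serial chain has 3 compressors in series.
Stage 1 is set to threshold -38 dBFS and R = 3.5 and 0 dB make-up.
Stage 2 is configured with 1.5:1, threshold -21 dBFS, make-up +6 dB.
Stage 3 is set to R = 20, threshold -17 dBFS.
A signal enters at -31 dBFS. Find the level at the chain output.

Stage 1: -31 dBFS is 7 dB over -38 dBFS; at 3.5:1 that becomes 2 dB over, giving -36 dBFS.
Stage 2: below threshold (-36 ≤ -21); passes unchanged; make-up brings it to -30 dBFS.
Stage 3: below threshold (-30 ≤ -17); passes unchanged; output -30 dBFS.

-30 dBFS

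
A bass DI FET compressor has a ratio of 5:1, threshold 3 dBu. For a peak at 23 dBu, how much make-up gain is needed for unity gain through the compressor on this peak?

16 dB

Without make-up, output = threshold + overshoot/5 = 3 + 4 = 7 dBu.
Gap to target: 16 dB.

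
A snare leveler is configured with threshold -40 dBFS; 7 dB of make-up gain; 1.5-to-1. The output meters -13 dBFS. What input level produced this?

Remove make-up: -13 − 7 = -20 dBFS.
That's 20 dB above the -40 dBFS threshold.
Before 1.5:1 compression the overshoot was 20 × 1.5 = 30 dB, so input = -40 + 30 = -10 dBFS.

-10 dBFS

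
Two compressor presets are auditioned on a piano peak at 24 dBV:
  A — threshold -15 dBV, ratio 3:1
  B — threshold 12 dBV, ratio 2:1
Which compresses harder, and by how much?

A, by 20 dB

A: 39 dB over, compressed to 13 dB over, so 26 dB of GR.
B: 12 dB over, compressed to 6 dB over, so 6 dB of GR.
A reduces 20 dB more.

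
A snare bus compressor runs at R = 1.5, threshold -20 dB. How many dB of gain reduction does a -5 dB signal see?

5 dB

Overshoot = -5 − (-20) = 15 dB.
After 1.5:1 compression the overshoot becomes 15/1.5 = 10 dB.
GR = overshoot in − overshoot out = 15 − 10 = 5 dB.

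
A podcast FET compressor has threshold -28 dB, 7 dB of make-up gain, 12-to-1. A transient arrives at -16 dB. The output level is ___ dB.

-16 dB sits 12 dB over threshold.
The 12 dB excess becomes 1 dB after 12:1 reduction.
That puts the output at -27 dB; make-up adds 7 dB, giving -20 dB.

-20 dB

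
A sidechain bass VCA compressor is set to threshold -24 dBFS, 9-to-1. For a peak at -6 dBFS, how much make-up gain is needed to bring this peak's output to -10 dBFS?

Overshoot 18 dB → 18/9 = 2 dB after compression, so the compressed level is -24 + 2 = -22 dBFS.
Make-up = target − compressed = -10 − (-22) = 12 dB.

12 dB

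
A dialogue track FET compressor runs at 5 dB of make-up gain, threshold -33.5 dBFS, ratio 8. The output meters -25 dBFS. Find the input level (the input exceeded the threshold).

Stripping the +5 dB make-up gives -30 dBFS at the gain stage.
That's 3.5 dB above the -33.5 dBFS threshold.
Before 8:1 compression the overshoot was 3.5 × 8 = 28 dB, so input = -33.5 + 28 = -5.5 dBFS.

-5.5 dBFS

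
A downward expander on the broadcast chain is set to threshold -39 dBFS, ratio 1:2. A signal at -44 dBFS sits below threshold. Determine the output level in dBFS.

-49 dBFS

Below threshold, a 1:2 expander applies gain = (2−1)×(T − x) of attenuation.
(2−1) × 5 = 5 dB, so output = -44 − 5 = -49 dBFS.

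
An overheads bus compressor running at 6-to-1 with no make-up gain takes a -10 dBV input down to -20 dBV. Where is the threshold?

-22 dBV

Input is 12 dB above T (since output overshoot × R = input overshoot: (-20 − T)·6 = -10 − T gives T = -22 dBV).
Check: -22 + (-10 − (-22))/6 = -22 + 2 = -20 dBV. ✓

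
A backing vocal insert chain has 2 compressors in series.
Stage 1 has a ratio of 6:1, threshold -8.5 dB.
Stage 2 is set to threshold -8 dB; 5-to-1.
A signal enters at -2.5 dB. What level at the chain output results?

Stage 1: -2.5 dB is 6 dB over -8.5 dB; at 6:1 that becomes 1 dB over, giving -7.5 dB.
Stage 2: 0.5 dB above -8 dB, reduced 5:1 to 0.1 dB above → -7.9 dB.

-7.9 dB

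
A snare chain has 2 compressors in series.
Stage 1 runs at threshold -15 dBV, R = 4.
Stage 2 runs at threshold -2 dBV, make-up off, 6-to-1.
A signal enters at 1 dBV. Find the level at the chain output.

Stage 1: 1 dBV is 16 dB over -15 dBV; at 4:1 that becomes 4 dB over, giving -11 dBV.
Stage 2: -11 dBV ≤ -2 dBV, so stage 2 doesn't engage; output -11 dBV.

-11 dBV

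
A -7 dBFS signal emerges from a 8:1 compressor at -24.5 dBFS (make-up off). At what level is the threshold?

Input is 20 dB above T (since output overshoot × R = input overshoot: (-24.5 − T)·8 = -7 − T gives T = -27 dBFS).
Check: -27 + (-7 − (-27))/8 = -27 + 2.5 = -24.5 dBFS. ✓

-27 dBFS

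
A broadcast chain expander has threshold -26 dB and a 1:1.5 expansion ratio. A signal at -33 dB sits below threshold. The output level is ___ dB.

The input is 7 dB below the -26 dB threshold.
A 1:1.5 expander multiplies undershoot by 1.5: 7 × 1.5 = 10.5 dB below threshold.
Output = -26 − 10.5 = -36.5 dB.

-36.5 dB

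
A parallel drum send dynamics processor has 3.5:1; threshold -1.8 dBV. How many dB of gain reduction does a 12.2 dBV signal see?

10 dB

12.2 dBV exceeds the threshold by 14 dB.
A 3.5:1 ratio leaves 4 dB of that excess.
So the signal is attenuated by 14 − 4 = 10 dB.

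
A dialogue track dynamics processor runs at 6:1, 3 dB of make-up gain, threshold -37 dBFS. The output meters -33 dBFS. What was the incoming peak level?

Remove make-up: -33 − 3 = -36 dBFS.
Post-compression overshoot = -36 − (-37) = 1 dB.
Undo the ratio: input overshoot = 1 × 6 = 6 dB, giving input = -31 dBFS.

-31 dBFS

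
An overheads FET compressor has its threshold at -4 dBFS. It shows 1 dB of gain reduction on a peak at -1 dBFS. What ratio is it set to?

1.5:1

Input overshoot = -1 − (-4) = 3 dB.
Output overshoot = 3 − 1 = 2 dB.
Ratio = input overshoot / output overshoot = 3 / 2 = 1.5.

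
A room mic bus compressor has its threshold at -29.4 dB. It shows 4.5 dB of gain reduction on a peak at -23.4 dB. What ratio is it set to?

4:1

Input overshoot = -23.4 − (-29.4) = 6 dB.
Output overshoot = 6 − 4.5 = 1.5 dB.
Ratio = input overshoot / output overshoot = 6 / 1.5 = 4.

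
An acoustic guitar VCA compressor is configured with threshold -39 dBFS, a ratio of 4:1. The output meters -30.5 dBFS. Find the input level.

The compressed level sits -30.5 − (-39) = 8.5 dB over threshold.
Input overshoot = R × output overshoot = 34 dB → input = -39 + 34 = -5 dBFS.

-5 dBFS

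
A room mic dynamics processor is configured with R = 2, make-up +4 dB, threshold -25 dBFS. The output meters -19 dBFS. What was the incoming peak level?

Remove make-up: -19 − 4 = -23 dBFS.
That's 2 dB above the -25 dBFS threshold.
Undo the ratio: input overshoot = 2 × 2 = 4 dB, giving input = -21 dBFS.

-21 dBFS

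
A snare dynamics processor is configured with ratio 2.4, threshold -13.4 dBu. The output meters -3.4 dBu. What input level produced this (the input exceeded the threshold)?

10.6 dBu

Post-compression overshoot = -3.4 − (-13.4) = 10 dB.
Undo the ratio: input overshoot = 10 × 2.4 = 24 dB, giving input = 10.6 dBu.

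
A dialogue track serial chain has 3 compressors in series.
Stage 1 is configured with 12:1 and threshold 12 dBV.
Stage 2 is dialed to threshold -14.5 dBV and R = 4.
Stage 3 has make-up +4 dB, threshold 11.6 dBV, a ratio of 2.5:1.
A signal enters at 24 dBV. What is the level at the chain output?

-3.625 dBV

Stage 1: overshoot 12 dB → 12/12 = 1 dB → 13 dBV.
Stage 2: 13 dBV is 27.5 dB over -14.5 dBV; at 4:1 that becomes 6.875 dB over, giving -7.625 dBV.
Stage 3: below threshold (-7.625 ≤ 11.6); passes unchanged; make-up brings it to -3.625 dBV.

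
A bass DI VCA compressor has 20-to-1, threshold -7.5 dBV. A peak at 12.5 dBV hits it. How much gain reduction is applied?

Overshoot = 12.5 − (-7.5) = 20 dB.
A 20:1 ratio leaves 1 dB of that excess.
So the signal is attenuated by 20 − 1 = 19 dB.

19 dB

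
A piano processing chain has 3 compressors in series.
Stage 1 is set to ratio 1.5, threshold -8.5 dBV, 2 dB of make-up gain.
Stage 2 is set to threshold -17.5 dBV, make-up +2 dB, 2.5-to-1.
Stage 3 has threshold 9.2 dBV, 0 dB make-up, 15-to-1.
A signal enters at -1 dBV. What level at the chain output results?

-9.1 dBV

Stage 1: overshoot 7.5 dB → 7.5/1.5 = 5 dB → -3.5 dBV; +2 dB make-up → -1.5 dBV.
Stage 2: 16 dB above -17.5 dBV, reduced 2.5:1 to 6.4 dB above → -11.1 dBV; +2 dB make-up → -9.1 dBV.
Stage 3: -9.1 dBV is at or below the 9.2 dBV threshold — no compression; output -9.1 dBV.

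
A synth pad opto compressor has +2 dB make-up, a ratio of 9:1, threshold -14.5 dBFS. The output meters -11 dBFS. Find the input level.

-1 dBFS

Before make-up, the level was -11 − 2 = -13 dBFS.
That's 1.5 dB above the -14.5 dBFS threshold.
Input overshoot = R × output overshoot = 13.5 dB → input = -14.5 + 13.5 = -1 dBFS.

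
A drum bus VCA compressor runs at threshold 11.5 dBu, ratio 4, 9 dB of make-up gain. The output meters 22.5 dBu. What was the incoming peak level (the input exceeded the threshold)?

19.5 dBu

Stripping the +9 dB make-up gives 13.5 dBu at the gain stage.
The compressed level sits 13.5 − 11.5 = 2 dB over threshold.
Input overshoot = R × output overshoot = 8 dB → input = 11.5 + 8 = 19.5 dBu.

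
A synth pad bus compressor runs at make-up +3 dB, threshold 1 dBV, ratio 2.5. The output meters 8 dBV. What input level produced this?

11 dBV

Remove make-up: 8 − 3 = 5 dBV.
The compressed level sits 5 − 1 = 4 dB over threshold.
Undo the ratio: input overshoot = 4 × 2.5 = 10 dB, giving input = 11 dBV.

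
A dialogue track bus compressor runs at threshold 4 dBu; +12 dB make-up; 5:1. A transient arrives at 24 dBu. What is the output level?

20 dBu

Overshoot: 24 − 4 = 20 dB.
At 5:1 the overshoot is divided by 5, leaving 4 dB above threshold.
So the level is 4 + 4 = 8 dBu; make-up adds 12 dB, giving 20 dBu.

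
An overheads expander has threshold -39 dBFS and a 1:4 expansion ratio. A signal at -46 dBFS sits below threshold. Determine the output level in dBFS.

Undershoot = (-39) − (-46) = 7 dB.
At 1:4, that expands to 28 dB under threshold.
Output = -39 − 28 = -67 dBFS.

-67 dBFS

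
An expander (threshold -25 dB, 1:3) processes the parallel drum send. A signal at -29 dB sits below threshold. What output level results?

-37 dB

The input is 4 dB below the -25 dB threshold.
A 1:3 expander multiplies undershoot by 3: 4 × 3 = 12 dB below threshold.
Output = -25 − 12 = -37 dB.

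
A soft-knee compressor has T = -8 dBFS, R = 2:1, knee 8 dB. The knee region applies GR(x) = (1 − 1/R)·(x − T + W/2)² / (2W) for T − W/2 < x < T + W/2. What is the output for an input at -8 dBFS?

-8.5 dBFS

x − T + W/2 = -8 − (-8) + 4 = 4.
GR = (1 − 1/2) × 4² / 16 = 0.5 × 16 / 16 = 0.5 dB.
Output = -8 − 0.5 = -8.5 dBFS.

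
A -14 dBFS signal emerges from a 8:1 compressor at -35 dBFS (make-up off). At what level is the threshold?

-38 dBFS

Let T be the threshold. Output overshoot = (input overshoot)/R, so -35 − T = (-14 − T)/8.
8·(-35 − T) = -14 − T → 7·T = -280 − (-14) = -266.
T = -266/7 = -38 dBFS.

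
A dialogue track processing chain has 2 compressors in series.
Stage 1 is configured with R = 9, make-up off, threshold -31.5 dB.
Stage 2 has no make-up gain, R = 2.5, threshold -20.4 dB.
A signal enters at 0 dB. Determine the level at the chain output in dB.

-28 dB

Stage 1: overshoot 31.5 dB → 31.5/9 = 3.5 dB → -28 dB.
Stage 2: below threshold (-28 ≤ -20.4); passes unchanged; output -28 dB.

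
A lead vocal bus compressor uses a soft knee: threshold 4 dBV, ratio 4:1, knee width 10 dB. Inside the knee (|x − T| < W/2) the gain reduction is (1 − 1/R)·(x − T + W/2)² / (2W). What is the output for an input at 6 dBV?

x − T + W/2 = 6 − 4 + 5 = 7.
GR = (1 − 1/4) × 7² / 20 = 0.75 × 49 / 20 = 1.8375 dB.
Output = 6 − 1.8375 = 4.1625 dBV.

4.1625 dBV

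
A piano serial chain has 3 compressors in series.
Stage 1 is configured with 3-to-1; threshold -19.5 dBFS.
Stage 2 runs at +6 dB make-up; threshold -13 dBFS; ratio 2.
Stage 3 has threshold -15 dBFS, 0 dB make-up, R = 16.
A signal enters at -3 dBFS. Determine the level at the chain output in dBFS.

Stage 1: overshoot 16.5 dB → 16.5/3 = 5.5 dB → -14 dBFS.
Stage 2: below threshold (-14 ≤ -13); passes unchanged; make-up brings it to -8 dBFS.
Stage 3: -8 dBFS is 7 dB over -15 dBFS; at 16:1 that becomes 0.4375 dB over, giving -14.5625 dBFS.

-14.5625 dBFS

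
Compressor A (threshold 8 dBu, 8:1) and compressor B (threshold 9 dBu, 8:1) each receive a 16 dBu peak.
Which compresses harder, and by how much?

A: 8 dB over, compressed to 1 dB over, so 7 dB of GR.
B: 7 dB over, compressed to 0.875 dB over, so 6.125 dB of GR.
Difference: 0.875 dB in favour of A.

A, by 0.875 dB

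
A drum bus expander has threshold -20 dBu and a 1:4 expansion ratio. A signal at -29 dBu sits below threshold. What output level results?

Undershoot = (-20) − (-29) = 9 dB.
At 1:4, that expands to 36 dB under threshold.
Output = -20 − 36 = -56 dBu.

-56 dBu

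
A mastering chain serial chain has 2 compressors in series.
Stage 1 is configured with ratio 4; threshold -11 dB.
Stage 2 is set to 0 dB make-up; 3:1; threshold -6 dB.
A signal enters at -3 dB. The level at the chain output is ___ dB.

-9 dB

Stage 1: 8 dB above -11 dB, reduced 4:1 to 2 dB above → -9 dB.
Stage 2: below threshold (-9 ≤ -6); passes unchanged; output -9 dB.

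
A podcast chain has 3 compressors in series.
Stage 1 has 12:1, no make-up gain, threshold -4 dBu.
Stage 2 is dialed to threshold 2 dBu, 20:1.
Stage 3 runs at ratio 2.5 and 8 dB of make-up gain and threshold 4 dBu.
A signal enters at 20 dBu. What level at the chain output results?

Stage 1: overshoot 24 dB → 24/12 = 2 dB → -2 dBu.
Stage 2: below threshold (-2 ≤ 2); passes unchanged; output -2 dBu.
Stage 3: -2 dBu ≤ 4 dBu, so stage 3 doesn't engage; make-up brings it to 6 dBu.

6 dBu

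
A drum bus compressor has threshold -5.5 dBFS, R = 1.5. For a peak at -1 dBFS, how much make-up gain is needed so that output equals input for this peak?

The peak compresses to -5.5 + 4.5/1.5 = -2.5 dBFS.
To reach -1 dBFS requires -1 − (-2.5) = 1.5 dB of make-up.

1.5 dB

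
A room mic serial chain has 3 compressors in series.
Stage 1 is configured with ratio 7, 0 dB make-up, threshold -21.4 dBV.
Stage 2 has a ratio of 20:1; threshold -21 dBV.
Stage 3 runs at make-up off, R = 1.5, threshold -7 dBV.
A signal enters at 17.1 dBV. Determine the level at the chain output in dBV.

Stage 1: overshoot 38.5 dB → 38.5/7 = 5.5 dB → -15.9 dBV.
Stage 2: -15.9 dBV is 5.1 dB over -21 dBV; at 20:1 that becomes 0.255 dB over, giving -20.745 dBV.
Stage 3: below threshold (-20.745 ≤ -7); passes unchanged; output -20.745 dBV.

-20.745 dBV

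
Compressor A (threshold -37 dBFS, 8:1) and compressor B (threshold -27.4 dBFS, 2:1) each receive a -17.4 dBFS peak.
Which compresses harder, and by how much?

A, by 12.15 dB

A: overshoot 19.6 dB → output overshoot 2.45 dB → GR 17.15 dB.
B: overshoot 10 dB → output overshoot 5 dB → GR 5 dB.
Difference: 12.15 dB in favour of A.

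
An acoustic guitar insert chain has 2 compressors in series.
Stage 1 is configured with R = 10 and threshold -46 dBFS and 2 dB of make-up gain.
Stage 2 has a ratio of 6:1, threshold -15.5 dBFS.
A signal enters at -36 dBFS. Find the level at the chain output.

-43 dBFS

Stage 1: overshoot 10 dB → 10/10 = 1 dB → -45 dBFS; +2 dB make-up → -43 dBFS.
Stage 2: below threshold (-43 ≤ -15.5); passes unchanged; output -43 dBFS.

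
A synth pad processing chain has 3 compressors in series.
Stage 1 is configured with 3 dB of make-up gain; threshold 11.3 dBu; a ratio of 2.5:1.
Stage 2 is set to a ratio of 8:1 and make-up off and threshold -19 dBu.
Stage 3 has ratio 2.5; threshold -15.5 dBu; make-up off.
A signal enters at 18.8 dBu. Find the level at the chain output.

-15.085 dBu

Stage 1: 7.5 dB above 11.3 dBu, reduced 2.5:1 to 3 dB above → 14.3 dBu; +3 dB make-up → 17.3 dBu.
Stage 2: overshoot 36.3 dB → 36.3/8 = 4.5375 dB → -14.4625 dBu.
Stage 3: overshoot 1.0375 dB → 1.0375/2.5 = 0.415 dB → -15.085 dBu.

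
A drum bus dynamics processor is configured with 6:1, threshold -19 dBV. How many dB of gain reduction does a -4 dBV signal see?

12.5 dB

-4 dBV exceeds the threshold by 15 dB.
After 6:1 compression the overshoot becomes 15/6 = 2.5 dB.
So the signal is attenuated by 15 − 2.5 = 12.5 dB.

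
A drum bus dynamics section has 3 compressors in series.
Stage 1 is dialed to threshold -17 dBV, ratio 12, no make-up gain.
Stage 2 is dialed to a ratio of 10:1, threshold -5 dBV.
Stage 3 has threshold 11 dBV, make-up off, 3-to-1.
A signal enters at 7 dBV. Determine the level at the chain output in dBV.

Stage 1: 24 dB above -17 dBV, reduced 12:1 to 2 dB above → -15 dBV.
Stage 2: -15 dBV ≤ -5 dBV, so stage 2 doesn't engage; output -15 dBV.
Stage 3: below threshold (-15 ≤ 11); passes unchanged; output -15 dBV.

-15 dBV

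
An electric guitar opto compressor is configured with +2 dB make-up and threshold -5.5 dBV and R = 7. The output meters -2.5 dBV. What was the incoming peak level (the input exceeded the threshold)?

1.5 dBV

Remove make-up: -2.5 − 2 = -4.5 dBV.
The compressed level sits -4.5 − (-5.5) = 1 dB over threshold.
Input overshoot = R × output overshoot = 7 dB → input = -5.5 + 7 = 1.5 dBV.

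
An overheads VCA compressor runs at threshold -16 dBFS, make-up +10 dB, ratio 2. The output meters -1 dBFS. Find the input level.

-6 dBFS

Stripping the +10 dB make-up gives -11 dBFS at the gain stage.
Post-compression overshoot = -11 − (-16) = 5 dB.
Input overshoot = R × output overshoot = 10 dB → input = -16 + 10 = -6 dBFS.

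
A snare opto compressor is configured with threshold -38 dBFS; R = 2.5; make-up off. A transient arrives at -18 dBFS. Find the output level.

-30 dBFS

Overshoot: -18 − (-38) = 20 dB.
2.5:1 compression reduces that to 20/2.5 = 8 dB over.
That puts the output at -30 dBFS.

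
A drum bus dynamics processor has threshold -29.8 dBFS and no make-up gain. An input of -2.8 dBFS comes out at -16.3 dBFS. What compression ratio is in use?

2:1

Input overshoot = -2.8 − (-29.8) = 27 dB; output overshoot = -16.3 − (-29.8) = 13.5 dB.
Ratio = 27 / 13.5 = 2.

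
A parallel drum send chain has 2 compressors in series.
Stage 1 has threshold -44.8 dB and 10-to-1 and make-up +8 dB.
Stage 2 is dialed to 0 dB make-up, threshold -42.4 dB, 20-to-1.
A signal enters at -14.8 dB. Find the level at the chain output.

Stage 1: 30 dB above -44.8 dB, reduced 10:1 to 3 dB above → -41.8 dB; +8 dB make-up → -33.8 dB.
Stage 2: overshoot 8.6 dB → 8.6/20 = 0.43 dB → -41.97 dB.

-41.97 dB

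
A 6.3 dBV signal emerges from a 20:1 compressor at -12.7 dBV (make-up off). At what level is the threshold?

-13.7 dBV

Let T be the threshold. Output overshoot = (input overshoot)/R, so -12.7 − T = (6.3 − T)/20.
20·(-12.7 − T) = 6.3 − T → 19·T = -254 − 6.3 = -260.3.
T = -260.3/19 = -13.7 dBV.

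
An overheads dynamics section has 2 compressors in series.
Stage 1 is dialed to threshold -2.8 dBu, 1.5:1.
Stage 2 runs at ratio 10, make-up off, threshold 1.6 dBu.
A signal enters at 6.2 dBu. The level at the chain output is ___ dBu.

Stage 1: overshoot 9 dB → 9/1.5 = 6 dB → 3.2 dBu.
Stage 2: overshoot 1.6 dB → 1.6/10 = 0.16 dB → 1.76 dBu.

1.76 dBu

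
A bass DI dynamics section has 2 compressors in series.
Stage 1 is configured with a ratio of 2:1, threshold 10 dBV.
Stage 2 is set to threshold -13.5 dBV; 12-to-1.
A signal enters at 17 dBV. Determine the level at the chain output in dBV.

-11.25 dBV

Stage 1: overshoot 7 dB → 7/2 = 3.5 dB → 13.5 dBV.
Stage 2: 27 dB above -13.5 dBV, reduced 12:1 to 2.25 dB above → -11.25 dBV.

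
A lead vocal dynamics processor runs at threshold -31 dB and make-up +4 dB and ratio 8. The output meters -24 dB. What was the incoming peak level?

Stripping the +4 dB make-up gives -28 dB at the gain stage.
That's 3 dB above the -31 dB threshold.
Undo the ratio: input overshoot = 3 × 8 = 24 dB, giving input = -7 dB.

-7 dB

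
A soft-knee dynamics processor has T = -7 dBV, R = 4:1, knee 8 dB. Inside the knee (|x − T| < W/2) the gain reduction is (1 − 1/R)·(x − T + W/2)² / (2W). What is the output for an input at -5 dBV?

x − T + W/2 = -5 − (-7) + 4 = 6.
GR = (1 − 1/4) × 6² / 16 = 0.75 × 36 / 16 = 1.6875 dB.
Output = -5 − 1.6875 = -6.6875 dBV.

-6.6875 dBV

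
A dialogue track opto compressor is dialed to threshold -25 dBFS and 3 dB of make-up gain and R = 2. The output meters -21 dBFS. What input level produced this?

-23 dBFS

Before make-up, the level was -21 − 3 = -24 dBFS.
That's 1 dB above the -25 dBFS threshold.
Before 2:1 compression the overshoot was 1 × 2 = 2 dB, so input = -25 + 2 = -23 dBFS.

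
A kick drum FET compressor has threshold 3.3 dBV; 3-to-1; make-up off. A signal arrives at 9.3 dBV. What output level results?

5.3 dBV

The input is 6 dB above the 3.3 dBV threshold.
The 6 dB excess becomes 2 dB after 3:1 reduction.
That puts the output at 5.3 dBV.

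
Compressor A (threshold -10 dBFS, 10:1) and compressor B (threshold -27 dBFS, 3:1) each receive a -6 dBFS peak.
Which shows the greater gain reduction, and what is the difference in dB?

A: overshoot 4 dB → output overshoot 0.4 dB → GR 3.6 dB.
B: overshoot 21 dB → output overshoot 7 dB → GR 14 dB.
B reduces 10.4 dB more.

B, by 10.4 dB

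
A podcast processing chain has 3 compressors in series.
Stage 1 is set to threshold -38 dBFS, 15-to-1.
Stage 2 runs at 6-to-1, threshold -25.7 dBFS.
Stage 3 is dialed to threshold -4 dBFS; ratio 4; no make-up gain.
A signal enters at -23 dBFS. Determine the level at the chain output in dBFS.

Stage 1: overshoot 15 dB → 15/15 = 1 dB → -37 dBFS.
Stage 2: -37 dBFS ≤ -25.7 dBFS, so stage 2 doesn't engage; output -37 dBFS.
Stage 3: -37 dBFS is at or below the -4 dBFS threshold — no compression; output -37 dBFS.

-37 dBFS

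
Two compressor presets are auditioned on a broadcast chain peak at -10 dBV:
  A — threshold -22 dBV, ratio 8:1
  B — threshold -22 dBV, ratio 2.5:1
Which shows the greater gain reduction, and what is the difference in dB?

A: GR = 12 − 12/8 = 10.5 dB.
B: GR = 12 − 12/2.5 = 7.2 dB.
A reduces 3.3 dB more.

A, by 3.3 dB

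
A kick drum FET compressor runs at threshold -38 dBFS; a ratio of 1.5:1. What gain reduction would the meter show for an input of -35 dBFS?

1 dB

The signal is 3 dB above threshold.
A 1.5:1 ratio leaves 2 dB of that excess.
Gain reduction = 3 − 2 = 1 dB.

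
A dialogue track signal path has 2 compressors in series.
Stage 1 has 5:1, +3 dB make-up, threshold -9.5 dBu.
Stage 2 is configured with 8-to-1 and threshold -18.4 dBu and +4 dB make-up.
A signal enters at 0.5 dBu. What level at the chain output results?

Stage 1: 0.5 dBu is 10 dB over -9.5 dBu; at 5:1 that becomes 2 dB over, giving -7.5 dBu; +3 dB make-up → -4.5 dBu.
Stage 2: 13.9 dB above -18.4 dBu, reduced 8:1 to 1.7375 dB above → -16.6625 dBu; +4 dB make-up → -12.6625 dBu.

-12.6625 dBu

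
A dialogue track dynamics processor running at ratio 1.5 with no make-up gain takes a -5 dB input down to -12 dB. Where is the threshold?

Input is 21 dB above T (since output overshoot × R = input overshoot: (-12 − T)·1.5 = -5 − T gives T = -26 dB).
Check: -26 + (-5 − (-26))/1.5 = -26 + 14 = -12 dB. ✓

-26 dB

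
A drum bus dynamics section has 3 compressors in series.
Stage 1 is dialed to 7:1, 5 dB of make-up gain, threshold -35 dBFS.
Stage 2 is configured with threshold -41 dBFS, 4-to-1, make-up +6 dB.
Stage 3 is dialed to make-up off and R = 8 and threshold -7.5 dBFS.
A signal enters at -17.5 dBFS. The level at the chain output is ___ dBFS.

-31.625 dBFS

Stage 1: 17.5 dB above -35 dBFS, reduced 7:1 to 2.5 dB above → -32.5 dBFS; +5 dB make-up → -27.5 dBFS.
Stage 2: overshoot 13.5 dB → 13.5/4 = 3.375 dB → -37.625 dBFS; +6 dB make-up → -31.625 dBFS.
Stage 3: below threshold (-31.625 ≤ -7.5); passes unchanged; output -31.625 dBFS.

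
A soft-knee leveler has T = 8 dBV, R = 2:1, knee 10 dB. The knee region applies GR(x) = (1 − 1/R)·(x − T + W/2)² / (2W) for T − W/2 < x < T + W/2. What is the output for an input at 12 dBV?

x − T + W/2 = 12 − 8 + 5 = 9.
GR = (1 − 1/2) × 9² / 20 = 0.5 × 81 / 20 = 2.025 dB.
Output = 12 − 2.025 = 9.975 dBV.

9.975 dBV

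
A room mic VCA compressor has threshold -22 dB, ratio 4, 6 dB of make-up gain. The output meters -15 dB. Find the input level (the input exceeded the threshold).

Remove make-up: -15 − 6 = -21 dB.
Post-compression overshoot = -21 − (-22) = 1 dB.
Before 4:1 compression the overshoot was 1 × 4 = 4 dB, so input = -22 + 4 = -18 dB.

-18 dB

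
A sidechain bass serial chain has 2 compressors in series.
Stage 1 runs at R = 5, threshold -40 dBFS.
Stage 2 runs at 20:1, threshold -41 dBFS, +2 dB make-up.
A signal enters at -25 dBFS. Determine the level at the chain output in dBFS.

-38.8 dBFS

Stage 1: -25 dBFS is 15 dB over -40 dBFS; at 5:1 that becomes 3 dB over, giving -37 dBFS.
Stage 2: -37 dBFS is 4 dB over -41 dBFS; at 20:1 that becomes 0.2 dB over, giving -40.8 dBFS; +2 dB make-up → -38.8 dBFS.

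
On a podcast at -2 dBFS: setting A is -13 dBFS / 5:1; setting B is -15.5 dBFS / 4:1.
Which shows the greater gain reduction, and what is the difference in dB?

B, by 1.325 dB

A: GR = 11 − 11/5 = 8.8 dB.
B: GR = 13.5 − 13.5/4 = 10.125 dB.
B applies 1.325 dB more gain reduction.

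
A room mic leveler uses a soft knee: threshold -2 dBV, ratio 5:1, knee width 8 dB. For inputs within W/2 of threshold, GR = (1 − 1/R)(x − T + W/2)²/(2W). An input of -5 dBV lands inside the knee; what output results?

x − T + W/2 = -5 − (-2) + 4 = 1.
GR = (1 − 1/5) × 1² / 16 = 0.8 × 1 / 16 = 0.05 dB.
Output = -5 − 0.05 = -5.05 dBV.

-5.05 dBV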